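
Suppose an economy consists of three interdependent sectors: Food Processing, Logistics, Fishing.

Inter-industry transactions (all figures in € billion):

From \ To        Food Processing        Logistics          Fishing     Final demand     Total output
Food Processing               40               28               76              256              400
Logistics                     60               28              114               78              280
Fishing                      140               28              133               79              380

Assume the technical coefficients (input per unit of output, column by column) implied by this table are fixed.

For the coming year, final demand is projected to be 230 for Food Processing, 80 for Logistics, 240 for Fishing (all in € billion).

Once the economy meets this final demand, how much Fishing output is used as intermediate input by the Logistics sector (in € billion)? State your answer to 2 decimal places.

z_32 = 38.66

Technical coefficients a_ij = z_ij / X_j:
  a_11 = 40/400 = 0.10, a_21 = 60/400 = 0.15, a_31 = 140/400 = 0.35
  a_12 = 28/280 = 0.10, a_22 = 28/280 = 0.10, a_32 = 28/280 = 0.10
  a_13 = 76/380 = 0.20, a_23 = 114/380 = 0.30, a_33 = 133/380 = 0.35
I − A =
  [   0.90    -0.10    -0.20]
  [  -0.15     0.90    -0.30]
  [  -0.35    -0.10     0.65]
Cofactors of I−A, C_ij = (−1)^(i+j)·(minor ij) (rows/columns in the sector order above):
  C_11 = (0.90)(0.65) − (-0.30)(-0.10) = 0.5550
  C_12 = −[(-0.15)(0.65) − (-0.30)(-0.35)] = 0.2025
  C_13 = (-0.15)(-0.10) − (0.90)(-0.35) = 0.3300
  C_21 = −[(-0.10)(0.65) − (-0.20)(-0.10)] = 0.0850
  C_22 = (0.90)(0.65) − (-0.20)(-0.35) = 0.5150
  C_23 = −[(0.90)(-0.10) − (-0.10)(-0.35)] = 0.1250
  C_31 = (-0.10)(-0.30) − (-0.20)(0.90) = 0.2100
  C_32 = −[(0.90)(-0.30) − (-0.20)(-0.15)] = 0.3000
  C_33 = (0.90)(0.90) − (-0.10)(-0.15) = 0.7950
det(I−A) = Σ_j (I−A)_1j·C_1j = (0.90)(0.5550) + (-0.10)(0.2025) + (-0.20)(0.3300) = 0.41325
adj(I−A) = Cᵀ =
  [ 0.5550   0.0850   0.2100]
  [ 0.2025   0.5150   0.3000]
  [ 0.3300   0.1250   0.7950]
(I − A)⁻¹ = adj(I−A) / det(I−A) ≈
  [   1.3430     0.2057     0.5082]
  [   0.4900     1.2462     0.7260]
  [   0.7985     0.3025     1.9238]
First solve x = (I − A)⁻¹ d = adj(I−A)·d / det(I−A); in particular x_2 = (0.2025·230 + 0.5150·80 + 0.3000·240) / 0.41325 = 159.775 / 0.41325 ≈ 386.6304.
Intermediate flow from 3 to 2: z_32 = a_32 · x_2 = 0.10 × 159.775 / 0.41325 = 15.9775 / 0.41325 ≈ 38.66.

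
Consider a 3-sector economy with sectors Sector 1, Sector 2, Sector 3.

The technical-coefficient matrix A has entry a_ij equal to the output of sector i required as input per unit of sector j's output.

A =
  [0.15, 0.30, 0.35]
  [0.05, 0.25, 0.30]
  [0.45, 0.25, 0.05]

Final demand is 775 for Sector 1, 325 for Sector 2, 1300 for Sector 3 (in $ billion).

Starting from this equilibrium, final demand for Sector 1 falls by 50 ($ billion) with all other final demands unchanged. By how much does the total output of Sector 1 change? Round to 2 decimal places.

Δx_1 = -87.42

I − A =
  [   0.85    -0.30    -0.35]
  [  -0.05     0.75    -0.30]
  [  -0.45    -0.25     0.95]
Cofactors of I−A, C_ij = (−1)^(i+j)·(minor ij) (rows/columns in the sector order above):
  C_11 = (0.75)(0.95) − (-0.30)(-0.25) = 0.6375
  C_12 = −[(-0.05)(0.95) − (-0.30)(-0.45)] = 0.1825
  C_13 = (-0.05)(-0.25) − (0.75)(-0.45) = 0.3500
  C_21 = −[(-0.30)(0.95) − (-0.35)(-0.25)] = 0.3725
  C_22 = (0.85)(0.95) − (-0.35)(-0.45) = 0.6500
  C_23 = −[(0.85)(-0.25) − (-0.30)(-0.45)] = 0.3475
  C_31 = (-0.30)(-0.30) − (-0.35)(0.75) = 0.3525
  C_32 = −[(0.85)(-0.30) − (-0.35)(-0.05)] = 0.2725
  C_33 = (0.85)(0.75) − (-0.30)(-0.05) = 0.6225
det(I−A) = Σ_j (I−A)_1j·C_1j = (0.85)(0.6375) + (-0.30)(0.1825) + (-0.35)(0.3500) = 0.364625
adj(I−A) = Cᵀ =
  [ 0.6375   0.3725   0.3525]
  [ 0.1825   0.6500   0.2725]
  [ 0.3500   0.3475   0.6225]
(I − A)⁻¹ = adj(I−A) / det(I−A) ≈
  [   1.7484     1.0216     0.9667]
  [   0.5005     1.7827     0.7473]
  [   0.9599     0.9530     1.7072]
Δx = (I − A)⁻¹ Δd with Δd having -50 in the Sector 1 component and 0 elsewhere.
So Δx_1 = L_11 · (-50), where L_11 = adj(I−A)_11 / det(I−A) = 0.6375 / 0.364625.
Δx_1 = 0.6375 × (-50) / 0.364625 = -31.875 / 0.364625 ≈ -87.42.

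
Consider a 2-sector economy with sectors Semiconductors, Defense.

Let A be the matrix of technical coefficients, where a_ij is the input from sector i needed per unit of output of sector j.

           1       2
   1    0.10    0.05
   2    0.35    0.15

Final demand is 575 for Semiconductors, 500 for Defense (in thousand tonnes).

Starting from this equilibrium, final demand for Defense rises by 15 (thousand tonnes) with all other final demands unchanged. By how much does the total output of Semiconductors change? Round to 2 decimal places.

I − A =
  [   0.90    -0.05]
  [  -0.35     0.85]
det(I−A) = (0.90)(0.85) − (-0.05)(-0.35) = 0.7475
adj(I−A) = [[0.85, 0.05], [0.35, 0.90]]
(I − A)⁻¹ = adj(I−A) / det(I−A) ≈
  [   1.1371     0.0669]
  [   0.4682     1.2040]
Δx = (I − A)⁻¹ Δd with Δd having +15 in the Defense component and 0 elsewhere.
So Δx_1 = L_12 · (+15), where L_12 = adj(I−A)_12 / det(I−A) = 0.05 / 0.7475.
Δx_1 = 0.05 × (+15) / 0.7475 = 0.75 / 0.7475 ≈ 1.00.

Δx_1 = 1.00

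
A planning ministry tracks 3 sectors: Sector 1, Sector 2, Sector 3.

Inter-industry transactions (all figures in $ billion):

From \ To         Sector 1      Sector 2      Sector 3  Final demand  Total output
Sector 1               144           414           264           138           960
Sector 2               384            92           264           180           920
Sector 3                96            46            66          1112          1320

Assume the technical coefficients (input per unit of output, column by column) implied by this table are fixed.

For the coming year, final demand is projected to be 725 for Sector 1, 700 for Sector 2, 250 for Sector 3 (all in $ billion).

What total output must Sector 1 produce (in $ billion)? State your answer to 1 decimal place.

x_1 = 1910.7

Technical coefficients a_ij = z_ij / X_j:
  a_11 = 144/960 = 0.15, a_21 = 384/960 = 0.40, a_31 = 96/960 = 0.10
  a_12 = 414/920 = 0.45, a_22 = 92/920 = 0.10, a_32 = 46/920 = 0.05
  a_13 = 264/1320 = 0.20, a_23 = 264/1320 = 0.20, a_33 = 66/1320 = 0.05
I − A =
  [   0.85    -0.45    -0.20]
  [  -0.40     0.90    -0.20]
  [  -0.10    -0.05     0.95]
Cofactors of I−A, C_ij = (−1)^(i+j)·(minor ij) (rows/columns in the sector order above):
  C_11 = (0.90)(0.95) − (-0.20)(-0.05) = 0.8450
  C_12 = −[(-0.40)(0.95) − (-0.20)(-0.10)] = 0.4000
  C_13 = (-0.40)(-0.05) − (0.90)(-0.10) = 0.1100
  C_21 = −[(-0.45)(0.95) − (-0.20)(-0.05)] = 0.4375
  C_22 = (0.85)(0.95) − (-0.20)(-0.10) = 0.7875
  C_23 = −[(0.85)(-0.05) − (-0.45)(-0.10)] = 0.0875
  C_31 = (-0.45)(-0.20) − (-0.20)(0.90) = 0.2700
  C_32 = −[(0.85)(-0.20) − (-0.20)(-0.40)] = 0.2500
  C_33 = (0.85)(0.90) − (-0.45)(-0.40) = 0.5850
det(I−A) = Σ_j (I−A)_1j·C_1j = (0.85)(0.8450) + (-0.45)(0.4000) + (-0.20)(0.1100) = 0.51625
adj(I−A) = Cᵀ =
  [ 0.8450   0.4375   0.2700]
  [ 0.4000   0.7875   0.2500]
  [ 0.1100   0.0875   0.5850]
(I − A)⁻¹ = adj(I−A) / det(I−A) ≈
  [   1.6368     0.8475     0.5230]
  [   0.7748     1.5254     0.4843]
  [   0.2131     0.1695     1.1332]
x = (I − A)⁻¹ d = adj(I−A)·d / det(I−A), with det(I−A) = 0.51625:
  x_1 = (0.8450·725 + 0.4375·700 + 0.2700·250) / 0.51625 = 986.375 / 0.51625 ≈ 1910.7
  x_2 = (0.4000·725 + 0.7875·700 + 0.2500·250) / 0.51625 = 903.75 / 0.51625 ≈ 1750.6
  x_3 = (0.1100·725 + 0.0875·700 + 0.5850·250) / 0.51625 = 287.25 / 0.51625 ≈ 556.4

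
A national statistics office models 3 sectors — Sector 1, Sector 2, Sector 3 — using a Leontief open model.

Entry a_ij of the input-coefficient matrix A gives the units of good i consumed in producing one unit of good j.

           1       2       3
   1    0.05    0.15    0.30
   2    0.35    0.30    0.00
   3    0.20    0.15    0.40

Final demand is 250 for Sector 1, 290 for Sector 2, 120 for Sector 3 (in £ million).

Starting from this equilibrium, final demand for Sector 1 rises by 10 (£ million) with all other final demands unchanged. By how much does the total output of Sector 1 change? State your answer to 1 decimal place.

Δx_1 = 13.6

I − A =
  [   0.95    -0.15    -0.30]
  [  -0.35     0.70     0.00]
  [  -0.20    -0.15     0.60]
Cofactors of I−A, C_ij = (−1)^(i+j)·(minor ij) (rows/columns in the sector order above):
  C_11 = (0.70)(0.60) − (0.00)(-0.15) = 0.4200
  C_12 = −[(-0.35)(0.60) − (0.00)(-0.20)] = 0.2100
  C_13 = (-0.35)(-0.15) − (0.70)(-0.20) = 0.1925
  C_21 = −[(-0.15)(0.60) − (-0.30)(-0.15)] = 0.1350
  C_22 = (0.95)(0.60) − (-0.30)(-0.20) = 0.5100
  C_23 = −[(0.95)(-0.15) − (-0.15)(-0.20)] = 0.1725
  C_31 = (-0.15)(0.00) − (-0.30)(0.70) = 0.2100
  C_32 = −[(0.95)(0.00) − (-0.30)(-0.35)] = 0.1050
  C_33 = (0.95)(0.70) − (-0.15)(-0.35) = 0.6125
det(I−A) = Σ_j (I−A)_1j·C_1j = (0.95)(0.4200) + (-0.15)(0.2100) + (-0.30)(0.1925) = 0.30975
adj(I−A) = Cᵀ =
  [ 0.4200   0.1350   0.2100]
  [ 0.2100   0.5100   0.1050]
  [ 0.1925   0.1725   0.6125]
(I − A)⁻¹ = adj(I−A) / det(I−A) ≈
  [   1.3559     0.4358     0.6780]
  [   0.6780     1.6465     0.3390]
  [   0.6215     0.5569     1.9774]
Δx = (I − A)⁻¹ Δd with Δd having +10 in the Sector 1 component and 0 elsewhere.
So Δx_1 = L_11 · (+10), where L_11 = adj(I−A)_11 / det(I−A) = 0.4200 / 0.30975.
Δx_1 = 0.4200 × (+10) / 0.30975 = 4.20 / 0.30975 ≈ 13.6.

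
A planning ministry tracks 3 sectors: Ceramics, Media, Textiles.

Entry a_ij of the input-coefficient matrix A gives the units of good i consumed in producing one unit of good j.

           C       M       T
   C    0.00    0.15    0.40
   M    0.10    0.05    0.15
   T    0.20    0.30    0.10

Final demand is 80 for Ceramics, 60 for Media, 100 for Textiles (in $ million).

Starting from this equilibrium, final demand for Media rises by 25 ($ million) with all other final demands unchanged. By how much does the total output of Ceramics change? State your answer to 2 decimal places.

I − A =
  [   1.00    -0.15    -0.40]
  [  -0.10     0.95    -0.15]
  [  -0.20    -0.30     0.90]
Cofactors of I−A, C_ij = (−1)^(i+j)·(minor ij) (rows/columns in the sector order above):
  C_11 = (0.95)(0.90) − (-0.15)(-0.30) = 0.8100
  C_12 = −[(-0.10)(0.90) − (-0.15)(-0.20)] = 0.1200
  C_13 = (-0.10)(-0.30) − (0.95)(-0.20) = 0.2200
  C_21 = −[(-0.15)(0.90) − (-0.40)(-0.30)] = 0.2550
  C_22 = (1.00)(0.90) − (-0.40)(-0.20) = 0.8200
  C_23 = −[(1.00)(-0.30) − (-0.15)(-0.20)] = 0.3300
  C_31 = (-0.15)(-0.15) − (-0.40)(0.95) = 0.4025
  C_32 = −[(1.00)(-0.15) − (-0.40)(-0.10)] = 0.1900
  C_33 = (1.00)(0.95) − (-0.15)(-0.10) = 0.9350
det(I−A) = Σ_j (I−A)_1j·C_1j = (1.00)(0.8100) + (-0.15)(0.1200) + (-0.40)(0.2200) = 0.7040
adj(I−A) = Cᵀ =
  [ 0.8100   0.2550   0.4025]
  [ 0.1200   0.8200   0.1900]
  [ 0.2200   0.3300   0.9350]
(I − A)⁻¹ = adj(I−A) / det(I−A) ≈
  [   1.1506     0.3622     0.5717]
  [   0.1705     1.1648     0.2699]
  [   0.3125     0.4688     1.3281]
Δx = (I − A)⁻¹ Δd with Δd having +25 in the Media component and 0 elsewhere.
So Δx_C = L_CM · (+25), where L_CM = adj(I−A)_CM / det(I−A) = 0.2550 / 0.7040.
Δx_C = 0.2550 × (+25) / 0.7040 = 6.375 / 0.7040 ≈ 9.06.

Δx_C = 9.06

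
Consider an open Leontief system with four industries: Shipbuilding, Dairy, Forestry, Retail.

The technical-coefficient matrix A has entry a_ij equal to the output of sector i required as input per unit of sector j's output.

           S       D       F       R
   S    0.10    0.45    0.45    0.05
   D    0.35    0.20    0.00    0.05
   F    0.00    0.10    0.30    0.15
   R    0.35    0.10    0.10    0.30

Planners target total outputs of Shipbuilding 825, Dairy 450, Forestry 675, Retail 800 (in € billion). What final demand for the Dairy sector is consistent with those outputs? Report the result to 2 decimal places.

d_D = 31.25

I − A =
  [   0.90    -0.45    -0.45    -0.05]
  [  -0.35     0.80     0.00    -0.05]
  [   0.00    -0.10     0.70    -0.15]
  [  -0.35    -0.10    -0.10     0.70]
d = (I − A) x:
  d_S = (+0.90)·825 + (-0.45)·450 + (-0.45)·675 + (-0.05)·800 = 196.25
  d_D = (-0.35)·825 + (+0.80)·450 + (+0.00)·675 + (-0.05)·800 = 31.25
  d_F = (+0.00)·825 + (-0.10)·450 + (+0.70)·675 + (-0.15)·800 = 307.50
  d_R = (-0.35)·825 + (-0.10)·450 + (-0.10)·675 + (+0.70)·800 = 158.75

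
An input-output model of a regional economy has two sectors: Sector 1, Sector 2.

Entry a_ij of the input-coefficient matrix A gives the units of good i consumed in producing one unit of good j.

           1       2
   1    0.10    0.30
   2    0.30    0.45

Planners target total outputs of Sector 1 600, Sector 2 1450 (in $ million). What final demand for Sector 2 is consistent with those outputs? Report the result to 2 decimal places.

d_2 = 617.50

I − A =
  [   0.90    -0.30]
  [  -0.30     0.55]
d = (I − A) x:
  d_1 = (+0.90)·600 + (-0.30)·1450 = 105.00
  d_2 = (-0.30)·600 + (+0.55)·1450 = 617.50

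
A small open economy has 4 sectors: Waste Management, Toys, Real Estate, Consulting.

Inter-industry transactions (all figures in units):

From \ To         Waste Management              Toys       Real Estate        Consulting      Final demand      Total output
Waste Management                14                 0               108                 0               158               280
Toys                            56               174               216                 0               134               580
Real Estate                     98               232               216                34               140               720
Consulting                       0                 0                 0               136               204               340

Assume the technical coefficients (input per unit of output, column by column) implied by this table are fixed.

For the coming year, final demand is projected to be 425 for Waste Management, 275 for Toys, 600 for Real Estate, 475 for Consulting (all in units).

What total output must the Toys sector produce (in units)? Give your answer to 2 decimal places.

x_2 = 1606.94

Technical coefficients a_ij = z_ij / X_j:
  a_11 = 14/280 = 0.05, a_21 = 56/280 = 0.20, a_31 = 98/280 = 0.35, a_41 = 0/280 = 0.00
  a_12 = 0/580 = 0.00, a_22 = 174/580 = 0.30, a_32 = 232/580 = 0.40, a_42 = 0/580 = 0.00
  a_13 = 108/720 = 0.15, a_23 = 216/720 = 0.30, a_33 = 216/720 = 0.30, a_43 = 0/720 = 0.00
  a_14 = 0/340 = 0.00, a_24 = 0/340 = 0.00, a_34 = 34/340 = 0.10, a_44 = 136/340 = 0.40
I − A =
  [   0.95     0.00    -0.15     0.00]
  [  -0.20     0.70    -0.30     0.00]
  [  -0.35    -0.40     0.70    -0.10]
  [   0.00     0.00     0.00     0.60]
Compute the cofactors C_ij = (−1)^(i+j)·(3×3 minor ij) of I−A; the adjugate is their transpose:
adj(I−A) = Cᵀ =
  [ 0.22200   0.03600   0.06300   0.01050]
  [ 0.14700   0.36750   0.18900   0.03150]
  [ 0.19500   0.22800   0.39900   0.06650]
  [ 0.00000   0.00000   0.00000   0.30275]
det(I−A) = Σ_j (I−A)_1j·C_1j = (0.95)(0.22200) + (0.00)(0.14700) + (-0.15)(0.19500) + (0.00)(0.00000) = 0.18165
(I − A)⁻¹ = adj(I−A) / det(I−A) ≈
  [   1.2221     0.1982     0.3468     0.0578]
  [   0.8092     2.0231     1.0405     0.1734]
  [   1.0735     1.2552     2.1965     0.3661]
  [   0.0000     0.0000     0.0000     1.6667]
x = (I − A)⁻¹ d = adj(I−A)·d / det(I−A), with det(I−A) = 0.18165:
  x_1 = (0.22200·425 + 0.03600·275 + 0.06300·600 + 0.01050·475) / 0.18165 = 147.0375 / 0.18165 ≈ 809.45
  x_2 = (0.14700·425 + 0.36750·275 + 0.18900·600 + 0.03150·475) / 0.18165 = 291.90 / 0.18165 ≈ 1606.94
  x_3 = (0.19500·425 + 0.22800·275 + 0.39900·600 + 0.06650·475) / 0.18165 = 416.5625 / 0.18165 ≈ 2293.21
  x_4 = (0.00000·425 + 0.00000·275 + 0.00000·600 + 0.30275·475) / 0.18165 = 143.80625 / 0.18165 ≈ 791.67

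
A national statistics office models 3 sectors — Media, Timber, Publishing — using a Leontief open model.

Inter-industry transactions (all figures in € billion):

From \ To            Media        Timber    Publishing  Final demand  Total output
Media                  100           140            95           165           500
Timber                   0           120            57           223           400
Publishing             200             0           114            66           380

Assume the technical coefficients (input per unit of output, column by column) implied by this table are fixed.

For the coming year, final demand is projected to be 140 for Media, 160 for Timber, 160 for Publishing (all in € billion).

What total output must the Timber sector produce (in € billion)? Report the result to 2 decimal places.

Technical coefficients a_ij = z_ij / X_j:
  a_11 = 100/500 = 0.20, a_21 = 0/500 = 0.00, a_31 = 200/500 = 0.40
  a_12 = 140/400 = 0.35, a_22 = 120/400 = 0.30, a_32 = 0/400 = 0.00
  a_13 = 95/380 = 0.25, a_23 = 57/380 = 0.15, a_33 = 114/380 = 0.30
I − A =
  [   0.80    -0.35    -0.25]
  [   0.00     0.70    -0.15]
  [  -0.40     0.00     0.70]
Cofactors of I−A, C_ij = (−1)^(i+j)·(minor ij) (rows/columns in the sector order above):
  C_11 = (0.70)(0.70) − (-0.15)(0.00) = 0.4900
  C_12 = −[(0.00)(0.70) − (-0.15)(-0.40)] = 0.0600
  C_13 = (0.00)(0.00) − (0.70)(-0.40) = 0.2800
  C_21 = −[(-0.35)(0.70) − (-0.25)(0.00)] = 0.2450
  C_22 = (0.80)(0.70) − (-0.25)(-0.40) = 0.4600
  C_23 = −[(0.80)(0.00) − (-0.35)(-0.40)] = 0.1400
  C_31 = (-0.35)(-0.15) − (-0.25)(0.70) = 0.2275
  C_32 = −[(0.80)(-0.15) − (-0.25)(0.00)] = 0.1200
  C_33 = (0.80)(0.70) − (-0.35)(0.00) = 0.5600
det(I−A) = Σ_j (I−A)_1j·C_1j = (0.80)(0.4900) + (-0.35)(0.0600) + (-0.25)(0.2800) = 0.3010
adj(I−A) = Cᵀ =
  [ 0.4900   0.2450   0.2275]
  [ 0.0600   0.4600   0.1200]
  [ 0.2800   0.1400   0.5600]
(I − A)⁻¹ = adj(I−A) / det(I−A) ≈
  [   1.6279     0.8140     0.7558]
  [   0.1993     1.5282     0.3987]
  [   0.9302     0.4651     1.8605]
x = (I − A)⁻¹ d = adj(I−A)·d / det(I−A), with det(I−A) = 0.3010:
  x_1 = (0.4900·140 + 0.2450·160 + 0.2275·160) / 0.3010 = 144.20 / 0.3010 ≈ 479.07
  x_2 = (0.0600·140 + 0.4600·160 + 0.1200·160) / 0.3010 = 101.20 / 0.3010 ≈ 336.21
  x_3 = (0.2800·140 + 0.1400·160 + 0.5600·160) / 0.3010 = 151.20 / 0.3010 ≈ 502.33

x_2 = 336.21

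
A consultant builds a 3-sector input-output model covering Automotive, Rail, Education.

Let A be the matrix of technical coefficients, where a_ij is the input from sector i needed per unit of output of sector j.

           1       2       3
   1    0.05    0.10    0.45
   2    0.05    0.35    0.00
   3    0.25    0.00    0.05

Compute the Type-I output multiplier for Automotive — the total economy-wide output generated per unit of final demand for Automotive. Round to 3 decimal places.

I − A =
  [   0.95    -0.10    -0.45]
  [  -0.05     0.65     0.00]
  [  -0.25     0.00     0.95]
Cofactors of I−A, C_ij = (−1)^(i+j)·(minor ij) (rows/columns in the sector order above):
  C_11 = (0.65)(0.95) − (0.00)(0.00) = 0.6175
  C_12 = −[(-0.05)(0.95) − (0.00)(-0.25)] = 0.0475
  C_13 = (-0.05)(0.00) − (0.65)(-0.25) = 0.1625
  C_21 = −[(-0.10)(0.95) − (-0.45)(0.00)] = 0.0950
  C_22 = (0.95)(0.95) − (-0.45)(-0.25) = 0.7900
  C_23 = −[(0.95)(0.00) − (-0.10)(-0.25)] = 0.0250
  C_31 = (-0.10)(0.00) − (-0.45)(0.65) = 0.2925
  C_32 = −[(0.95)(0.00) − (-0.45)(-0.05)] = 0.0225
  C_33 = (0.95)(0.65) − (-0.10)(-0.05) = 0.6125
det(I−A) = Σ_j (I−A)_1j·C_1j = (0.95)(0.6175) + (-0.10)(0.0475) + (-0.45)(0.1625) = 0.50875
adj(I−A) = Cᵀ =
  [ 0.6175   0.0950   0.2925]
  [ 0.0475   0.7900   0.0225]
  [ 0.1625   0.0250   0.6125]
(I − A)⁻¹ = adj(I−A) / det(I−A) ≈
  [   1.2138     0.1867     0.5749]
  [   0.0934     1.5528     0.0442]
  [   0.3194     0.0491     1.2039]
The output multiplier for sector j is the column-j sum of the Leontief inverse (I − A)⁻¹ = adj(I−A) / det(I−A).
Column 1 of adj(I−A): (0.6175, 0.0475, 0.1625); det(I−A) = 0.50875.
m_1 = (0.6175 + 0.0475 + 0.1625) / 0.50875 = 0.8275 / 0.50875 ≈ 1.627.

m_1 = 1.627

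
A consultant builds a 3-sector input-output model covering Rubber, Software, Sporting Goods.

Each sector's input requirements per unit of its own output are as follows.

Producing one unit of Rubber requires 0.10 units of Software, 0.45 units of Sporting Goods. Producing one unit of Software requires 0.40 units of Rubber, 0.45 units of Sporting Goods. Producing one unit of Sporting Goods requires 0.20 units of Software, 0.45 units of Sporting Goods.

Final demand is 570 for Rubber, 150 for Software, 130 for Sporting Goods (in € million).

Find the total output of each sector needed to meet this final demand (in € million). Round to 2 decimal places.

I − A =
  [   1.00    -0.40     0.00]
  [  -0.10     1.00    -0.20]
  [  -0.45    -0.45     0.55]
Cofactors of I−A, C_ij = (−1)^(i+j)·(minor ij) (rows/columns in the sector order above):
  C_11 = (1.00)(0.55) − (-0.20)(-0.45) = 0.4600
  C_12 = −[(-0.10)(0.55) − (-0.20)(-0.45)] = 0.1450
  C_13 = (-0.10)(-0.45) − (1.00)(-0.45) = 0.4950
  C_21 = −[(-0.40)(0.55) − (0.00)(-0.45)] = 0.2200
  C_22 = (1.00)(0.55) − (0.00)(-0.45) = 0.5500
  C_23 = −[(1.00)(-0.45) − (-0.40)(-0.45)] = 0.6300
  C_31 = (-0.40)(-0.20) − (0.00)(1.00) = 0.0800
  C_32 = −[(1.00)(-0.20) − (0.00)(-0.10)] = 0.2000
  C_33 = (1.00)(1.00) − (-0.40)(-0.10) = 0.9600
det(I−A) = Σ_j (I−A)_1j·C_1j = (1.00)(0.4600) + (-0.40)(0.1450) + (0.00)(0.4950) = 0.4020
adj(I−A) = Cᵀ =
  [ 0.4600   0.2200   0.0800]
  [ 0.1450   0.5500   0.2000]
  [ 0.4950   0.6300   0.9600]
(I − A)⁻¹ = adj(I−A) / det(I−A) ≈
  [   1.1443     0.5473     0.1990]
  [   0.3607     1.3682     0.4975]
  [   1.2313     1.5672     2.3881]
x = (I − A)⁻¹ d = adj(I−A)·d / det(I−A), with det(I−A) = 0.4020:
  x_1 = (0.4600·570 + 0.2200·150 + 0.0800·130) / 0.4020 = 305.60 / 0.4020 ≈ 760.20
  x_2 = (0.1450·570 + 0.5500·150 + 0.2000·130) / 0.4020 = 191.15 / 0.4020 ≈ 475.50
  x_3 = (0.4950·570 + 0.6300·150 + 0.9600·130) / 0.4020 = 501.45 / 0.4020 ≈ 1247.39

x_1 = 760.20, x_2 = 475.50, x_3 = 1247.39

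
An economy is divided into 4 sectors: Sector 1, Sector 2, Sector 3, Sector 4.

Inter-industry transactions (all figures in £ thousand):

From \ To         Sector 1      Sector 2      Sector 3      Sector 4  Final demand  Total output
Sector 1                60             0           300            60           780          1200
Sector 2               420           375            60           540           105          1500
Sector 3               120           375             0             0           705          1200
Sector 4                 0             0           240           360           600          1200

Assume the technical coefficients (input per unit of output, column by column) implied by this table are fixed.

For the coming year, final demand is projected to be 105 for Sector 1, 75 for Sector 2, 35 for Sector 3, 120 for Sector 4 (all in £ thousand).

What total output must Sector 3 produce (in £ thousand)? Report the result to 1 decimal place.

Technical coefficients a_ij = z_ij / X_j:
  a_11 = 60/1200 = 0.05, a_21 = 420/1200 = 0.35, a_31 = 120/1200 = 0.10, a_41 = 0/1200 = 0.00
  a_12 = 0/1500 = 0.00, a_22 = 375/1500 = 0.25, a_32 = 375/1500 = 0.25, a_42 = 0/1500 = 0.00
  a_13 = 300/1200 = 0.25, a_23 = 60/1200 = 0.05, a_33 = 0/1200 = 0.00, a_43 = 240/1200 = 0.20
  a_14 = 60/1200 = 0.05, a_24 = 540/1200 = 0.45, a_34 = 0/1200 = 0.00, a_44 = 360/1200 = 0.30
I − A =
  [   0.95     0.00    -0.25    -0.05]
  [  -0.35     0.75    -0.05    -0.45]
  [  -0.10    -0.25     1.00     0.00]
  [   0.00     0.00    -0.20     0.70]
Compute the cofactors C_ij = (−1)^(i+j)·(3×3 minor ij) of I−A; the adjugate is their transpose:
adj(I−A) = Cᵀ =
  [ 0.49375   0.04625   0.13875   0.06500]
  [ 0.25750   0.64650   0.18350   0.43400]
  [ 0.11375   0.16625   0.49875   0.11500]
  [ 0.03250   0.04750   0.14250   0.66000]
det(I−A) = Σ_j (I−A)_1j·C_1j = (0.95)(0.49375) + (0.00)(0.25750) + (-0.25)(0.11375) + (-0.05)(0.03250) = 0.4390
(I − A)⁻¹ = adj(I−A) / det(I−A) ≈
  [   1.1247     0.1054     0.3161     0.1481]
  [   0.5866     1.4727     0.4180     0.9886]
  [   0.2591     0.3787     1.1361     0.2620]
  [   0.0740     0.1082     0.3246     1.5034]
x = (I − A)⁻¹ d = adj(I−A)·d / det(I−A), with det(I−A) = 0.4390:
  x_1 = (0.49375·105 + 0.04625·75 + 0.13875·35 + 0.06500·120) / 0.4390 = 67.96875 / 0.4390 ≈ 154.8
  x_2 = (0.25750·105 + 0.64650·75 + 0.18350·35 + 0.43400·120) / 0.4390 = 134.0275 / 0.4390 ≈ 305.3
  x_3 = (0.11375·105 + 0.16625·75 + 0.49875·35 + 0.11500·120) / 0.4390 = 55.66875 / 0.4390 ≈ 126.8
  x_4 = (0.03250·105 + 0.04750·75 + 0.14250·35 + 0.66000·120) / 0.4390 = 91.1625 / 0.4390 ≈ 207.7

x_3 = 126.8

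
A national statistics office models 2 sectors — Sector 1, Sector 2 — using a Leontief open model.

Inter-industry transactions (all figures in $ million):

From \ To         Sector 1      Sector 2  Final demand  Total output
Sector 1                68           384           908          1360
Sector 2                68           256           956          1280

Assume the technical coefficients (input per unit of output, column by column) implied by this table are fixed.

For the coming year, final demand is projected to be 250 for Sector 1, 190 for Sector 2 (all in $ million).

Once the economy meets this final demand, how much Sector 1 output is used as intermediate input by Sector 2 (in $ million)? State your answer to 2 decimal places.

z_12 = 77.72

Technical coefficients a_ij = z_ij / X_j:
  a_11 = 68/1360 = 0.05, a_21 = 68/1360 = 0.05
  a_12 = 384/1280 = 0.30, a_22 = 256/1280 = 0.20
I − A =
  [   0.95    -0.30]
  [  -0.05     0.80]
det(I−A) = (0.95)(0.80) − (-0.30)(-0.05) = 0.7450
adj(I−A) = [[0.80, 0.30], [0.05, 0.95]]
(I − A)⁻¹ = adj(I−A) / det(I−A) ≈
  [   1.0738     0.4027]
  [   0.0671     1.2752]
First solve x = (I − A)⁻¹ d = adj(I−A)·d / det(I−A); in particular x_2 = (0.05·250 + 0.95·190) / 0.7450 = 193.00 / 0.7450 ≈ 259.0604.
Intermediate flow from 1 to 2: z_12 = a_12 · x_2 = 0.30 × 193.00 / 0.7450 = 57.90 / 0.7450 ≈ 77.72.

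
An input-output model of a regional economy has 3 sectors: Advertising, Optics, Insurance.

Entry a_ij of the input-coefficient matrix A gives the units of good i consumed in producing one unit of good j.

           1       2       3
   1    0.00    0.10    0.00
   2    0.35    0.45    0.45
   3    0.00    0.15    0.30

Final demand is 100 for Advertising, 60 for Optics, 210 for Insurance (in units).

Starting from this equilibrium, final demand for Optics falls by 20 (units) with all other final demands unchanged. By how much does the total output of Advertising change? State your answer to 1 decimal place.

I − A =
  [   1.00    -0.10     0.00]
  [  -0.35     0.55    -0.45]
  [   0.00    -0.15     0.70]
Cofactors of I−A, C_ij = (−1)^(i+j)·(minor ij) (rows/columns in the sector order above):
  C_11 = (0.55)(0.70) − (-0.45)(-0.15) = 0.3175
  C_12 = −[(-0.35)(0.70) − (-0.45)(0.00)] = 0.2450
  C_13 = (-0.35)(-0.15) − (0.55)(0.00) = 0.0525
  C_21 = −[(-0.10)(0.70) − (0.00)(-0.15)] = 0.0700
  C_22 = (1.00)(0.70) − (0.00)(0.00) = 0.7000
  C_23 = −[(1.00)(-0.15) − (-0.10)(0.00)] = 0.1500
  C_31 = (-0.10)(-0.45) − (0.00)(0.55) = 0.0450
  C_32 = −[(1.00)(-0.45) − (0.00)(-0.35)] = 0.4500
  C_33 = (1.00)(0.55) − (-0.10)(-0.35) = 0.5150
det(I−A) = Σ_j (I−A)_1j·C_1j = (1.00)(0.3175) + (-0.10)(0.2450) + (0.00)(0.0525) = 0.2930
adj(I−A) = Cᵀ =
  [ 0.3175   0.0700   0.0450]
  [ 0.2450   0.7000   0.4500]
  [ 0.0525   0.1500   0.5150]
(I − A)⁻¹ = adj(I−A) / det(I−A) ≈
  [   1.0836     0.2389     0.1536]
  [   0.8362     2.3891     1.5358]
  [   0.1792     0.5119     1.7577]
Δx = (I − A)⁻¹ Δd with Δd having -20 in the Optics component and 0 elsewhere.
So Δx_1 = L_12 · (-20), where L_12 = adj(I−A)_12 / det(I−A) = 0.0700 / 0.2930.
Δx_1 = 0.0700 × (-20) / 0.2930 = -1.40 / 0.2930 ≈ -4.8.

Δx_1 = -4.8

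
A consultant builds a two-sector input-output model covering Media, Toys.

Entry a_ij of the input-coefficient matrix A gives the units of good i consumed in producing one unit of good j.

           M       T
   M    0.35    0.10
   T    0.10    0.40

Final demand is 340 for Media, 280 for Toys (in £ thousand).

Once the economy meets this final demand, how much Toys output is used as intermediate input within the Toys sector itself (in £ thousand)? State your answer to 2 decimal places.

z_TT = 227.37

I − A =
  [   0.65    -0.10]
  [  -0.10     0.60]
det(I−A) = (0.65)(0.60) − (-0.10)(-0.10) = 0.3800
adj(I−A) = [[0.60, 0.10], [0.10, 0.65]]
(I − A)⁻¹ = adj(I−A) / det(I−A) ≈
  [   1.5789     0.2632]
  [   0.2632     1.7105]
First solve x = (I − A)⁻¹ d = adj(I−A)·d / det(I−A); in particular x_T = (0.10·340 + 0.65·280) / 0.3800 = 216.00 / 0.3800 ≈ 568.4211.
Intermediate flow from T to T: z_TT = a_TT · x_T = 0.40 × 216.00 / 0.3800 = 86.40 / 0.3800 ≈ 227.37.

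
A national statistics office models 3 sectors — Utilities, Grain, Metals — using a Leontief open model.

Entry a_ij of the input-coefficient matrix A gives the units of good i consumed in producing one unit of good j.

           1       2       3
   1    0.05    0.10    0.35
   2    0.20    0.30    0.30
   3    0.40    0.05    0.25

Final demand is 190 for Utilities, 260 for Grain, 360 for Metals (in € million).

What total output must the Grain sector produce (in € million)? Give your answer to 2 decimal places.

x_2 = 921.21

I − A =
  [   0.95    -0.10    -0.35]
  [  -0.20     0.70    -0.30]
  [  -0.40    -0.05     0.75]
Cofactors of I−A, C_ij = (−1)^(i+j)·(minor ij) (rows/columns in the sector order above):
  C_11 = (0.70)(0.75) − (-0.30)(-0.05) = 0.5100
  C_12 = −[(-0.20)(0.75) − (-0.30)(-0.40)] = 0.2700
  C_13 = (-0.20)(-0.05) − (0.70)(-0.40) = 0.2900
  C_21 = −[(-0.10)(0.75) − (-0.35)(-0.05)] = 0.0925
  C_22 = (0.95)(0.75) − (-0.35)(-0.40) = 0.5725
  C_23 = −[(0.95)(-0.05) − (-0.10)(-0.40)] = 0.0875
  C_31 = (-0.10)(-0.30) − (-0.35)(0.70) = 0.2750
  C_32 = −[(0.95)(-0.30) − (-0.35)(-0.20)] = 0.3550
  C_33 = (0.95)(0.70) − (-0.10)(-0.20) = 0.6450
det(I−A) = Σ_j (I−A)_1j·C_1j = (0.95)(0.5100) + (-0.10)(0.2700) + (-0.35)(0.2900) = 0.3560
adj(I−A) = Cᵀ =
  [ 0.5100   0.0925   0.2750]
  [ 0.2700   0.5725   0.3550]
  [ 0.2900   0.0875   0.6450]
(I − A)⁻¹ = adj(I−A) / det(I−A) ≈
  [   1.4326     0.2598     0.7725]
  [   0.7584     1.6081     0.9972]
  [   0.8146     0.2458     1.8118]
x = (I − A)⁻¹ d = adj(I−A)·d / det(I−A), with det(I−A) = 0.3560:
  x_1 = (0.5100·190 + 0.0925·260 + 0.2750·360) / 0.3560 = 219.95 / 0.3560 ≈ 617.84
  x_2 = (0.2700·190 + 0.5725·260 + 0.3550·360) / 0.3560 = 327.95 / 0.3560 ≈ 921.21
  x_3 = (0.2900·190 + 0.0875·260 + 0.6450·360) / 0.3560 = 310.05 / 0.3560 ≈ 870.93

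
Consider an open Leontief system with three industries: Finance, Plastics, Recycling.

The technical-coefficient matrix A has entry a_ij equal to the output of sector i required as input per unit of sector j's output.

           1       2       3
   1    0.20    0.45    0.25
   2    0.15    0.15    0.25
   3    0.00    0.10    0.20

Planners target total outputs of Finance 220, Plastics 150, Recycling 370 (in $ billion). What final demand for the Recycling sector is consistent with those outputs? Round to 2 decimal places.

I − A =
  [   0.80    -0.45    -0.25]
  [  -0.15     0.85    -0.25]
  [   0.00    -0.10     0.80]
d = (I − A) x:
  d_1 = (+0.80)·220 + (-0.45)·150 + (-0.25)·370 = 16.00
  d_2 = (-0.15)·220 + (+0.85)·150 + (-0.25)·370 = 2.00
  d_3 = (+0.00)·220 + (-0.10)·150 + (+0.80)·370 = 281.00

d_3 = 281.00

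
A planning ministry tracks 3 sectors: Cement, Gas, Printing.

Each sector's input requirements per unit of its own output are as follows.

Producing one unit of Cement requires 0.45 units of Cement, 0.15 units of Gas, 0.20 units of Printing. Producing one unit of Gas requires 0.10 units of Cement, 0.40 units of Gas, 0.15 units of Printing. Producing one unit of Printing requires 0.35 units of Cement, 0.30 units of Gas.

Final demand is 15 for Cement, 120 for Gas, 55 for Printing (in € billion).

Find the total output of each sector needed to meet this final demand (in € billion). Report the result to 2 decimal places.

x_C = 169.92, x_G = 310.24, x_P = 135.52

I − A =
  [   0.55    -0.10    -0.35]
  [  -0.15     0.60    -0.30]
  [  -0.20    -0.15     1.00]
Cofactors of I−A, C_ij = (−1)^(i+j)·(minor ij) (rows/columns in the sector order above):
  C_11 = (0.60)(1.00) − (-0.30)(-0.15) = 0.5550
  C_12 = −[(-0.15)(1.00) − (-0.30)(-0.20)] = 0.2100
  C_13 = (-0.15)(-0.15) − (0.60)(-0.20) = 0.1425
  C_21 = −[(-0.10)(1.00) − (-0.35)(-0.15)] = 0.1525
  C_22 = (0.55)(1.00) − (-0.35)(-0.20) = 0.4800
  C_23 = −[(0.55)(-0.15) − (-0.10)(-0.20)] = 0.1025
  C_31 = (-0.10)(-0.30) − (-0.35)(0.60) = 0.2400
  C_32 = −[(0.55)(-0.30) − (-0.35)(-0.15)] = 0.2175
  C_33 = (0.55)(0.60) − (-0.10)(-0.15) = 0.3150
det(I−A) = Σ_j (I−A)_1j·C_1j = (0.55)(0.5550) + (-0.10)(0.2100) + (-0.35)(0.1425) = 0.234375
adj(I−A) = Cᵀ =
  [ 0.5550   0.1525   0.2400]
  [ 0.2100   0.4800   0.2175]
  [ 0.1425   0.1025   0.3150]
(I − A)⁻¹ = adj(I−A) / det(I−A) ≈
  [   2.3680     0.6507     1.0240]
  [   0.8960     2.0480     0.9280]
  [   0.6080     0.4373     1.3440]
x = (I − A)⁻¹ d = adj(I−A)·d / det(I−A), with det(I−A) = 0.234375:
  x_C = (0.5550·15 + 0.1525·120 + 0.2400·55) / 0.234375 = 39.825 / 0.234375 = 169.92
  x_G = (0.2100·15 + 0.4800·120 + 0.2175·55) / 0.234375 = 72.7125 / 0.234375 = 310.24
  x_P = (0.1425·15 + 0.1025·120 + 0.3150·55) / 0.234375 = 31.7625 / 0.234375 = 135.52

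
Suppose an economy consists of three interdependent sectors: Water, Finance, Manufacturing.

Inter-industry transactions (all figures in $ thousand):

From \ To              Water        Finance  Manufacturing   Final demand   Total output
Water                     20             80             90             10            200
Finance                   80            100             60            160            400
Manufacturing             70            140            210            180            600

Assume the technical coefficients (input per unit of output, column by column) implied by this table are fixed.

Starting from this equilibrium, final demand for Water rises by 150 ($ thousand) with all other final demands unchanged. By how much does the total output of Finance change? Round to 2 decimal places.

Δx_2 = 153.71

Technical coefficients a_ij = z_ij / X_j:
  a_11 = 20/200 = 0.10, a_21 = 80/200 = 0.40, a_31 = 70/200 = 0.35
  a_12 = 80/400 = 0.20, a_22 = 100/400 = 0.25, a_32 = 140/400 = 0.35
  a_13 = 90/600 = 0.15, a_23 = 60/600 = 0.10, a_33 = 210/600 = 0.35
I − A =
  [   0.90    -0.20    -0.15]
  [  -0.40     0.75    -0.10]
  [  -0.35    -0.35     0.65]
Cofactors of I−A, C_ij = (−1)^(i+j)·(minor ij) (rows/columns in the sector order above):
  C_11 = (0.75)(0.65) − (-0.10)(-0.35) = 0.4525
  C_12 = −[(-0.40)(0.65) − (-0.10)(-0.35)] = 0.2950
  C_13 = (-0.40)(-0.35) − (0.75)(-0.35) = 0.4025
  C_21 = −[(-0.20)(0.65) − (-0.15)(-0.35)] = 0.1825
  C_22 = (0.90)(0.65) − (-0.15)(-0.35) = 0.5325
  C_23 = −[(0.90)(-0.35) − (-0.20)(-0.35)] = 0.3850
  C_31 = (-0.20)(-0.10) − (-0.15)(0.75) = 0.1325
  C_32 = −[(0.90)(-0.10) − (-0.15)(-0.40)] = 0.1500
  C_33 = (0.90)(0.75) − (-0.20)(-0.40) = 0.5950
det(I−A) = Σ_j (I−A)_1j·C_1j = (0.90)(0.4525) + (-0.20)(0.2950) + (-0.15)(0.4025) = 0.287875
adj(I−A) = Cᵀ =
  [ 0.4525   0.1825   0.1325]
  [ 0.2950   0.5325   0.1500]
  [ 0.4025   0.3850   0.5950]
(I − A)⁻¹ = adj(I−A) / det(I−A) ≈
  [   1.5719     0.6340     0.4603]
  [   1.0248     1.8498     0.5211]
  [   1.3982     1.3374     2.0669]
Δx = (I − A)⁻¹ Δd with Δd having +150 in the Water component and 0 elsewhere.
So Δx_2 = L_21 · (+150), where L_21 = adj(I−A)_21 / det(I−A) = 0.2950 / 0.287875.
Δx_2 = 0.2950 × (+150) / 0.287875 = 44.25 / 0.287875 ≈ 153.71.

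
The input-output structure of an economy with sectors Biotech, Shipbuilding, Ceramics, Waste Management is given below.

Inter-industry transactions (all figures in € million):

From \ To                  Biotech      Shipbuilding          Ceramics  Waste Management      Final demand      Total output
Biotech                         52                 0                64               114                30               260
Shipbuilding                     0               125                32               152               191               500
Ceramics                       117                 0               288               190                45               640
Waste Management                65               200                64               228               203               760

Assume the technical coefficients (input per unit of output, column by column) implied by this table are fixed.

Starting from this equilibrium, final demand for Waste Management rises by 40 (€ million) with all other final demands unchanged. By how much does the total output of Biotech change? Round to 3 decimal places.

Technical coefficients a_ij = z_ij / X_j:
  a_11 = 52/260 = 0.20, a_21 = 0/260 = 0.00, a_31 = 117/260 = 0.45, a_41 = 65/260 = 0.25
  a_12 = 0/500 = 0.00, a_22 = 125/500 = 0.25, a_32 = 0/500 = 0.00, a_42 = 200/500 = 0.40
  a_13 = 64/640 = 0.10, a_23 = 32/640 = 0.05, a_33 = 288/640 = 0.45, a_43 = 64/640 = 0.10
  a_14 = 114/760 = 0.15, a_24 = 152/760 = 0.20, a_34 = 190/760 = 0.25, a_44 = 228/760 = 0.30
I − A =
  [   0.80     0.00    -0.10    -0.15]
  [   0.00     0.75    -0.05    -0.20]
  [  -0.45     0.00     0.55    -0.25]
  [  -0.25    -0.40    -0.10     0.70]
Compute the cofactors C_ij = (−1)^(i+j)·(3×3 minor ij) of I−A; the adjugate is their transpose:
adj(I−A) = Cᵀ =
  [ 0.221000   0.043000   0.058750   0.080625]
  [ 0.055375   0.222875   0.047125   0.092375]
  [ 0.247125   0.107000   0.327875   0.200625]
  [ 0.145875   0.158000   0.094750   0.296250]
det(I−A) = Σ_j (I−A)_1j·C_1j = (0.80)(0.221000) + (0.00)(0.055375) + (-0.10)(0.247125) + (-0.15)(0.145875) = 0.13020625
(I − A)⁻¹ = adj(I−A) / det(I−A) ≈
  [   1.6973     0.3302     0.4512     0.6192]
  [   0.4253     1.7117     0.3619     0.7095]
  [   1.8980     0.8218     2.5181     1.5408]
  [   1.1203     1.2135     0.7277     2.2752]
Δx = (I − A)⁻¹ Δd with Δd having +40 in the Waste Management component and 0 elsewhere.
So Δx_1 = L_14 · (+40), where L_14 = adj(I−A)_14 / det(I−A) = 0.080625 / 0.13020625.
Δx_1 = 0.080625 × (+40) / 0.13020625 = 3.225 / 0.13020625 ≈ 24.768.

Δx_1 = 24.768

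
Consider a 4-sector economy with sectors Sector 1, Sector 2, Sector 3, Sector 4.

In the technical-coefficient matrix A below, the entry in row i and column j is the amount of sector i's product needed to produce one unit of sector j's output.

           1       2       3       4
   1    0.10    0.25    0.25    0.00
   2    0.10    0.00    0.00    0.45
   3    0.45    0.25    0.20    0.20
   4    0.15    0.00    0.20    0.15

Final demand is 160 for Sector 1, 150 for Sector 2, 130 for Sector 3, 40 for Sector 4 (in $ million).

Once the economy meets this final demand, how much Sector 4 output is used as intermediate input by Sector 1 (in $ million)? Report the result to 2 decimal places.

I − A =
  [   0.90    -0.25    -0.25     0.00]
  [  -0.10     1.00     0.00    -0.45]
  [  -0.45    -0.25     0.80    -0.20]
  [  -0.15     0.00    -0.20     0.85]
Compute the cofactors C_ij = (−1)^(i+j)·(3×3 minor ij) of I−A; the adjugate is their transpose:
adj(I−A) = Cᵀ =
  [ 0.617500   0.213125   0.235000   0.168125]
  [ 0.158500   0.472875   0.119125   0.278375]
  [ 0.450625   0.294375   0.726875   0.326875]
  [ 0.215000   0.106875   0.212500   0.581250]
det(I−A) = Σ_j (I−A)_1j·C_1j = (0.90)(0.617500) + (-0.25)(0.158500) + (-0.25)(0.450625) + (0.00)(0.215000) = 0.40346875
(I − A)⁻¹ = adj(I−A) / det(I−A) ≈
  [   1.5305     0.5282     0.5824     0.4167]
  [   0.3928     1.1720     0.2953     0.6900]
  [   1.1169     0.7296     1.8016     0.8102]
  [   0.5329     0.2649     0.5267     1.4406]
First solve x = (I − A)⁻¹ d = adj(I−A)·d / det(I−A); in particular x_1 = (0.617500·160 + 0.213125·150 + 0.235000·130 + 0.168125·40) / 0.40346875 = 168.04375 / 0.40346875 ≈ 416.4976.
Intermediate flow from 4 to 1: z_41 = a_41 · x_1 = 0.15 × 168.04375 / 0.40346875 = 25.2065625 / 0.40346875 ≈ 62.47.

z_41 = 62.47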